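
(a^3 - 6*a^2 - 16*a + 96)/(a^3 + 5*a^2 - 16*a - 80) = (a - 6)/(a + 5)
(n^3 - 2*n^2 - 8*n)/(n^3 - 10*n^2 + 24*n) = (n + 2)/(n - 6)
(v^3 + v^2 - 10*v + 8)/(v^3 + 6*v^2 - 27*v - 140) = (v^2 - 3*v + 2)/(v^2 + 2*v - 35)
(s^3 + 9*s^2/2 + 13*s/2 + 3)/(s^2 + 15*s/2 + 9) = (s^2 + 3*s + 2)/(s + 6)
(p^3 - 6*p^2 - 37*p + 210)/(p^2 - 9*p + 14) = (p^2 + p - 30)/(p - 2)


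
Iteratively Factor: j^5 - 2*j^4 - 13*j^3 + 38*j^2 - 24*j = (j - 2)*(j^4 - 13*j^2 + 12*j) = (j - 3)*(j - 2)*(j^3 + 3*j^2 - 4*j) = (j - 3)*(j - 2)*(j + 4)*(j^2 - j) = (j - 3)*(j - 2)*(j - 1)*(j + 4)*(j)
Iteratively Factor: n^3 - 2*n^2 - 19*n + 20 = (n - 5)*(n^2 + 3*n - 4) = (n - 5)*(n + 4)*(n - 1)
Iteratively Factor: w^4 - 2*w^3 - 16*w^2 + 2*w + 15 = (w - 1)*(w^3 - w^2 - 17*w - 15) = (w - 1)*(w + 3)*(w^2 - 4*w - 5) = (w - 5)*(w - 1)*(w + 3)*(w + 1)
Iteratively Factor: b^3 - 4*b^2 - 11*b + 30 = (b - 2)*(b^2 - 2*b - 15) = (b - 2)*(b + 3)*(b - 5)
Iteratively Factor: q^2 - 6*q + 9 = (q - 3)*(q - 3)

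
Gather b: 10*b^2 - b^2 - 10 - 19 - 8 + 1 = 9*b^2 - 36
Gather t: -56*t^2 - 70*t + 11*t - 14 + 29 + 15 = -56*t^2 - 59*t + 30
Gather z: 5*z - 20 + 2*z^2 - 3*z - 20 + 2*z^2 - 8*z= 4*z^2 - 6*z - 40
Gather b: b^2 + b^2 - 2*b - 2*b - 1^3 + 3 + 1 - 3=2*b^2 - 4*b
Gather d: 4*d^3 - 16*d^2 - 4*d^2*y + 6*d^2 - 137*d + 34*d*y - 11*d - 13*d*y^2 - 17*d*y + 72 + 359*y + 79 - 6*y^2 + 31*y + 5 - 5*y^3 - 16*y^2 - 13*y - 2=4*d^3 + d^2*(-4*y - 10) + d*(-13*y^2 + 17*y - 148) - 5*y^3 - 22*y^2 + 377*y + 154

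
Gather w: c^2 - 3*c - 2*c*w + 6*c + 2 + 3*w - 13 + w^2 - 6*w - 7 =c^2 + 3*c + w^2 + w*(-2*c - 3) - 18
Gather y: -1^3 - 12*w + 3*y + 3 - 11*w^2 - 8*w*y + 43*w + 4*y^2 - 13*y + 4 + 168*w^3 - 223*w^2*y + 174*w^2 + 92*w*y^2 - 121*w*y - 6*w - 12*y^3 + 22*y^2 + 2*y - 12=168*w^3 + 163*w^2 + 25*w - 12*y^3 + y^2*(92*w + 26) + y*(-223*w^2 - 129*w - 8) - 6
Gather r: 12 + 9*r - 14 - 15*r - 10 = -6*r - 12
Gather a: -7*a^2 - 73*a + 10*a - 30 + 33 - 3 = -7*a^2 - 63*a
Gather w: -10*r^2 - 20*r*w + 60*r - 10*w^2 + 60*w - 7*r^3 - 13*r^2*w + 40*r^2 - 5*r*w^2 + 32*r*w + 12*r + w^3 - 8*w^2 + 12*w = -7*r^3 + 30*r^2 + 72*r + w^3 + w^2*(-5*r - 18) + w*(-13*r^2 + 12*r + 72)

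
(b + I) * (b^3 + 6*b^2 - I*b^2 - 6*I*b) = b^4 + 6*b^3 + b^2 + 6*b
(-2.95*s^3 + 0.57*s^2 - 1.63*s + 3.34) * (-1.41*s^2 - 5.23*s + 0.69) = 4.1595*s^5 + 14.6248*s^4 - 2.7183*s^3 + 4.2088*s^2 - 18.5929*s + 2.3046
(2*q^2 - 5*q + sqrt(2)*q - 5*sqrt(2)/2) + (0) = 2*q^2 - 5*q + sqrt(2)*q - 5*sqrt(2)/2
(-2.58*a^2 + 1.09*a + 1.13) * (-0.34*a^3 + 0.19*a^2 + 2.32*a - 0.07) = 0.8772*a^5 - 0.8608*a^4 - 6.1627*a^3 + 2.9241*a^2 + 2.5453*a - 0.0791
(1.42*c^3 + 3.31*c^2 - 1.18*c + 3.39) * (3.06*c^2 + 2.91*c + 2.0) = 4.3452*c^5 + 14.2608*c^4 + 8.8613*c^3 + 13.5596*c^2 + 7.5049*c + 6.78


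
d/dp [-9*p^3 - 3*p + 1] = -27*p^2 - 3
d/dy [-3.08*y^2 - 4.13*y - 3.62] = -6.16*y - 4.13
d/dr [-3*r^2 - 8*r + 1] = -6*r - 8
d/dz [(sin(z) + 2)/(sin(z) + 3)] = cos(z)/(sin(z) + 3)^2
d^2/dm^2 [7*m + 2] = 0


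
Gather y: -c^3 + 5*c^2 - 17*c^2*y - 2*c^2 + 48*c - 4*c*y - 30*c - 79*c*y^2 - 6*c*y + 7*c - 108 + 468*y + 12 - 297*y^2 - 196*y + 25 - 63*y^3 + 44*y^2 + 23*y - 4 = -c^3 + 3*c^2 + 25*c - 63*y^3 + y^2*(-79*c - 253) + y*(-17*c^2 - 10*c + 295) - 75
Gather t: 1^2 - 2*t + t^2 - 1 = t^2 - 2*t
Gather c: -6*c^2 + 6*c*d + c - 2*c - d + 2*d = -6*c^2 + c*(6*d - 1) + d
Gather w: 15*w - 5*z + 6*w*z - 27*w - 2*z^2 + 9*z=w*(6*z - 12) - 2*z^2 + 4*z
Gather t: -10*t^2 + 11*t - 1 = -10*t^2 + 11*t - 1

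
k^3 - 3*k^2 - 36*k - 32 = (k - 8)*(k + 1)*(k + 4)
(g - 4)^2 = g^2 - 8*g + 16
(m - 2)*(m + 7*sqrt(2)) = m^2 - 2*m + 7*sqrt(2)*m - 14*sqrt(2)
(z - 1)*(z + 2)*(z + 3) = z^3 + 4*z^2 + z - 6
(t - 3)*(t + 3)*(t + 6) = t^3 + 6*t^2 - 9*t - 54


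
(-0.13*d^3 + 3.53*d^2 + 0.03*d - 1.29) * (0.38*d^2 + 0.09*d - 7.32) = -0.0494*d^5 + 1.3297*d^4 + 1.2807*d^3 - 26.3271*d^2 - 0.3357*d + 9.4428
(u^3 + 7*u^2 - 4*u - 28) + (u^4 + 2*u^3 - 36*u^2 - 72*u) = u^4 + 3*u^3 - 29*u^2 - 76*u - 28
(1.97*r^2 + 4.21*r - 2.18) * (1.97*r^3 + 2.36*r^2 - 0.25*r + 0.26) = 3.8809*r^5 + 12.9429*r^4 + 5.1485*r^3 - 5.6851*r^2 + 1.6396*r - 0.5668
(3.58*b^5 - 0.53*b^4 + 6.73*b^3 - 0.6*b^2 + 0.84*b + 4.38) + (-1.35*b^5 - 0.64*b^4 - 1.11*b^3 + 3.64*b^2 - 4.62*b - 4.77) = 2.23*b^5 - 1.17*b^4 + 5.62*b^3 + 3.04*b^2 - 3.78*b - 0.39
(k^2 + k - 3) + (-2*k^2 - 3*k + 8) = -k^2 - 2*k + 5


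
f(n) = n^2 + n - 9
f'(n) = 2*n + 1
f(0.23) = -8.72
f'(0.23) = 1.46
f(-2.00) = -7.00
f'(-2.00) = -3.00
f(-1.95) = -7.15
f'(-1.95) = -2.90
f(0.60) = -8.04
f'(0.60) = 2.20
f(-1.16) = -8.81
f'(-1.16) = -1.32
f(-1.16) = -8.81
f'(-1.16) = -1.32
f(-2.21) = -6.33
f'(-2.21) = -3.42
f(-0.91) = -9.08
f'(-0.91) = -0.82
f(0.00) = -9.00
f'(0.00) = 1.00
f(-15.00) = 201.00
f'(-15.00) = -29.00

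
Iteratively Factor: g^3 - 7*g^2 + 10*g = (g)*(g^2 - 7*g + 10) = g*(g - 5)*(g - 2)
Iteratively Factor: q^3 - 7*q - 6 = (q + 1)*(q^2 - q - 6) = (q - 3)*(q + 1)*(q + 2)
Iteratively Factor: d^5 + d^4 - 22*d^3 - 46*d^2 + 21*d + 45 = (d + 3)*(d^4 - 2*d^3 - 16*d^2 + 2*d + 15) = (d - 1)*(d + 3)*(d^3 - d^2 - 17*d - 15) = (d - 1)*(d + 3)^2*(d^2 - 4*d - 5) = (d - 1)*(d + 1)*(d + 3)^2*(d - 5)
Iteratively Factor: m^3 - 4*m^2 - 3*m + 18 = (m - 3)*(m^2 - m - 6) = (m - 3)*(m + 2)*(m - 3)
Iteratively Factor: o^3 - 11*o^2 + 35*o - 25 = (o - 5)*(o^2 - 6*o + 5) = (o - 5)*(o - 1)*(o - 5)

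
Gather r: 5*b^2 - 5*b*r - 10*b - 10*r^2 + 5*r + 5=5*b^2 - 10*b - 10*r^2 + r*(5 - 5*b) + 5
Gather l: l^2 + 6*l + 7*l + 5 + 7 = l^2 + 13*l + 12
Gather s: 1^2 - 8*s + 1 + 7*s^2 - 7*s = 7*s^2 - 15*s + 2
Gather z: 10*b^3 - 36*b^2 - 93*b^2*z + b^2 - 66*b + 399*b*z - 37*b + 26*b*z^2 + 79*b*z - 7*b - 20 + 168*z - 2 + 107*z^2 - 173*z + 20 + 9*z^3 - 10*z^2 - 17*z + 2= 10*b^3 - 35*b^2 - 110*b + 9*z^3 + z^2*(26*b + 97) + z*(-93*b^2 + 478*b - 22)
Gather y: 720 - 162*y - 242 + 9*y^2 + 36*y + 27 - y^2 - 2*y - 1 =8*y^2 - 128*y + 504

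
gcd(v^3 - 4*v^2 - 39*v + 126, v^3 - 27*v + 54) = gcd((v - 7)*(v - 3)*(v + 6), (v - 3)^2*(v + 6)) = v^2 + 3*v - 18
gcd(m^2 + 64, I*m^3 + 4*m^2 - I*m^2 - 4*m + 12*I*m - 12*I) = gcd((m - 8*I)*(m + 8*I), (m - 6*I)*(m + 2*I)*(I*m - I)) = 1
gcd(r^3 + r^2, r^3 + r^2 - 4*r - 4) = r + 1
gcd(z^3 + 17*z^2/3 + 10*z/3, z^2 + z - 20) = z + 5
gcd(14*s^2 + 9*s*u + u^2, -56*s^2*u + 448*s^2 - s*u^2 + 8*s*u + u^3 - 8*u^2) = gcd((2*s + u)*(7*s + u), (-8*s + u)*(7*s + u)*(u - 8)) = 7*s + u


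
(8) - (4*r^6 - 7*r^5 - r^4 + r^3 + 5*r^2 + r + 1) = -4*r^6 + 7*r^5 + r^4 - r^3 - 5*r^2 - r + 7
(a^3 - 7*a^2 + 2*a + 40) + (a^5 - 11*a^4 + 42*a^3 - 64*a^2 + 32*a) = a^5 - 11*a^4 + 43*a^3 - 71*a^2 + 34*a + 40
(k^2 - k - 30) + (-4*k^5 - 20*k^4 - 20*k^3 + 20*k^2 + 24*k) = -4*k^5 - 20*k^4 - 20*k^3 + 21*k^2 + 23*k - 30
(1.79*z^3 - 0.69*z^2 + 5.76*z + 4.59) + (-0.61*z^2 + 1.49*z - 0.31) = 1.79*z^3 - 1.3*z^2 + 7.25*z + 4.28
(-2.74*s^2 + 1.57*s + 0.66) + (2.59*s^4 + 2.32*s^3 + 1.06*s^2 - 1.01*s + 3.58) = 2.59*s^4 + 2.32*s^3 - 1.68*s^2 + 0.56*s + 4.24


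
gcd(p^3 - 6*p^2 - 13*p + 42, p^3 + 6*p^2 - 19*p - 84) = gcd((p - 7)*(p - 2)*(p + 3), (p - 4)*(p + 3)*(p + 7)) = p + 3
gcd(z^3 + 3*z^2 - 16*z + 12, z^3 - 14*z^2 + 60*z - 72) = z - 2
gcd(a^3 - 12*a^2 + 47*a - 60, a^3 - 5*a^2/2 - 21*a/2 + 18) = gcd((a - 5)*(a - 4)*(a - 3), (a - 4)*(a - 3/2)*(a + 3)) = a - 4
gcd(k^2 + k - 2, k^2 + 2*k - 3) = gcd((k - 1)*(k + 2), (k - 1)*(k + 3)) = k - 1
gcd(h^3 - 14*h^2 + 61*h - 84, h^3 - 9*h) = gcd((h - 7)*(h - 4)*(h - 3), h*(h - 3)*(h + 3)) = h - 3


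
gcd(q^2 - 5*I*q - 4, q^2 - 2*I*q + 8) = q - 4*I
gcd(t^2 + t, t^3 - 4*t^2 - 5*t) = t^2 + t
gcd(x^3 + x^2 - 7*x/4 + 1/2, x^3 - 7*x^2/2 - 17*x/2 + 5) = x^2 + 3*x/2 - 1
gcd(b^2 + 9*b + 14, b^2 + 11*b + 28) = b + 7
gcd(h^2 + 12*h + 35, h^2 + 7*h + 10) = h + 5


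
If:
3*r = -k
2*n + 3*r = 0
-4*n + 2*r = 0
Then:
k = 0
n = 0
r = 0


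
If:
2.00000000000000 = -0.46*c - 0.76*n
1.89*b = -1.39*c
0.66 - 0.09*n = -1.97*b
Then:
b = -0.47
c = 0.64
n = -3.02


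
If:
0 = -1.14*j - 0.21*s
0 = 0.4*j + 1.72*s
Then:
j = 0.00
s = 0.00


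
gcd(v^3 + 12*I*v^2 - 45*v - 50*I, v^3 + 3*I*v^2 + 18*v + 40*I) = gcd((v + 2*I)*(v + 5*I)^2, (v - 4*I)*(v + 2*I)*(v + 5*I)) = v^2 + 7*I*v - 10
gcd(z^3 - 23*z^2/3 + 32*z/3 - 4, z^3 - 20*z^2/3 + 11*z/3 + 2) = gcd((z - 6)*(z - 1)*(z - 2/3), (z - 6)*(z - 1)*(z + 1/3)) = z^2 - 7*z + 6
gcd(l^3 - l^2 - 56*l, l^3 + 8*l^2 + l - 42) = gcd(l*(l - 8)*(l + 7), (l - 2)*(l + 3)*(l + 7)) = l + 7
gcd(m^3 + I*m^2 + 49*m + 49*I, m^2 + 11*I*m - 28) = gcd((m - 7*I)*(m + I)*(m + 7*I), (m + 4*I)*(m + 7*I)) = m + 7*I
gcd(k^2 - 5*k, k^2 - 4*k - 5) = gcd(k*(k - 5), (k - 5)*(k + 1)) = k - 5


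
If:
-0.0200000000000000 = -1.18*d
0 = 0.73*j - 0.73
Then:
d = 0.02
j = 1.00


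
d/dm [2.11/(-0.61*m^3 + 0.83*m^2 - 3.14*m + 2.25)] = (3.8613*m^2 - 3.5026*m + 6.6254)/(0.61*m^3 - 0.83*m^2 + 3.14*m - 2.25)^2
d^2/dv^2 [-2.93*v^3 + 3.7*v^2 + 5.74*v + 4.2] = 7.4 - 17.58*v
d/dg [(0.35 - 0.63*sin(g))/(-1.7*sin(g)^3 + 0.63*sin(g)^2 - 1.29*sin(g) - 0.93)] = (-2.142*sin(g)^3 + 2.1819*sin(g)^2 - 0.441*sin(g) + 1.0374)*cos(g)/(2.89*sin(g)^6 - 2.142*sin(g)^5 + 4.7829*sin(g)^4 + 1.5366*sin(g)^3 + 0.4923*sin(g)^2 + 2.3994*sin(g) + 0.8649)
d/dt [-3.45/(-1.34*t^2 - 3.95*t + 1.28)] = (-9.246*t - 13.6275)/(1.34*t^2 + 3.95*t - 1.28)^2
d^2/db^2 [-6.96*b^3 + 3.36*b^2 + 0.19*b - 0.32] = 6.72 - 41.76*b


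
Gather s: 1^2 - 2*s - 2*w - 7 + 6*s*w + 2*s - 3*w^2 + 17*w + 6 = 6*s*w - 3*w^2 + 15*w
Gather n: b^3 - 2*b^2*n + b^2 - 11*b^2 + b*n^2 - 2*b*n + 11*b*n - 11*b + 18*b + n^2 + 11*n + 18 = b^3 - 10*b^2 + 7*b + n^2*(b + 1) + n*(-2*b^2 + 9*b + 11) + 18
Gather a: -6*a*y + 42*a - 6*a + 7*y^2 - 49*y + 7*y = a*(36 - 6*y) + 7*y^2 - 42*y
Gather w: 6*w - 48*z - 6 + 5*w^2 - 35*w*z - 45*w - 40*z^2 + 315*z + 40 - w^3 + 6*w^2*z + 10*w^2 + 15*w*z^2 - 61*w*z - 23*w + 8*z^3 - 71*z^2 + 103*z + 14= -w^3 + w^2*(6*z + 15) + w*(15*z^2 - 96*z - 62) + 8*z^3 - 111*z^2 + 370*z + 48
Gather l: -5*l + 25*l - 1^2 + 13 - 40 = 20*l - 28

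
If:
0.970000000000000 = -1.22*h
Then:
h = -0.80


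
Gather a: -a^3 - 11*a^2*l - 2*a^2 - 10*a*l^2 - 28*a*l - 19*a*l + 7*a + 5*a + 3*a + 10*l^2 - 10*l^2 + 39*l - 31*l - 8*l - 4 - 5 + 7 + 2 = -a^3 + a^2*(-11*l - 2) + a*(-10*l^2 - 47*l + 15)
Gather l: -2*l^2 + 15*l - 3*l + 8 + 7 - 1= -2*l^2 + 12*l + 14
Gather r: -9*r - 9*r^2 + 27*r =-9*r^2 + 18*r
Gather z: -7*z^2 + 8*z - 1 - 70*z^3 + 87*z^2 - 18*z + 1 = -70*z^3 + 80*z^2 - 10*z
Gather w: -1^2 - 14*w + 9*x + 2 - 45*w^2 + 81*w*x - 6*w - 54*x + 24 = -45*w^2 + w*(81*x - 20) - 45*x + 25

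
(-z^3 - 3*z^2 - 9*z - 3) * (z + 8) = -z^4 - 11*z^3 - 33*z^2 - 75*z - 24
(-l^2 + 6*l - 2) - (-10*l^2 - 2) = 9*l^2 + 6*l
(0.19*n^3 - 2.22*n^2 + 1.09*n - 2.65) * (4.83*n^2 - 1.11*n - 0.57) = 0.9177*n^5 - 10.9335*n^4 + 7.6206*n^3 - 12.744*n^2 + 2.3202*n + 1.5105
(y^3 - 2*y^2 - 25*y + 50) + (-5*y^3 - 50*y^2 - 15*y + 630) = -4*y^3 - 52*y^2 - 40*y + 680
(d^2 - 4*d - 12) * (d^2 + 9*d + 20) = d^4 + 5*d^3 - 28*d^2 - 188*d - 240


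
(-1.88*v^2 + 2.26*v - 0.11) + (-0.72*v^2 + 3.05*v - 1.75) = -2.6*v^2 + 5.31*v - 1.86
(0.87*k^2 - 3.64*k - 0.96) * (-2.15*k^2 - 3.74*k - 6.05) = -1.8705*k^4 + 4.5722*k^3 + 10.4141*k^2 + 25.6124*k + 5.808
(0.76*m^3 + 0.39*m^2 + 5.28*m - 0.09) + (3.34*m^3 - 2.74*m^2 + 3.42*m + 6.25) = 4.1*m^3 - 2.35*m^2 + 8.7*m + 6.16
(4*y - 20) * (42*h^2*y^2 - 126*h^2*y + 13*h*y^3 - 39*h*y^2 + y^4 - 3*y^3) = 168*h^2*y^3 - 1344*h^2*y^2 + 2520*h^2*y + 52*h*y^4 - 416*h*y^3 + 780*h*y^2 + 4*y^5 - 32*y^4 + 60*y^3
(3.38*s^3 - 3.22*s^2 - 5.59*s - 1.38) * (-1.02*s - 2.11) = -3.4476*s^4 - 3.8474*s^3 + 12.496*s^2 + 13.2025*s + 2.9118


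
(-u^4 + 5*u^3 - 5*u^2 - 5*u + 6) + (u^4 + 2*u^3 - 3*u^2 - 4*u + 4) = 7*u^3 - 8*u^2 - 9*u + 10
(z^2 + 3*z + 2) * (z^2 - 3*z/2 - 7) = z^4 + 3*z^3/2 - 19*z^2/2 - 24*z - 14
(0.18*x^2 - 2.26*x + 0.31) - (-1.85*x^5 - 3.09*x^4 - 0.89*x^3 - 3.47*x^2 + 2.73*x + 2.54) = 1.85*x^5 + 3.09*x^4 + 0.89*x^3 + 3.65*x^2 - 4.99*x - 2.23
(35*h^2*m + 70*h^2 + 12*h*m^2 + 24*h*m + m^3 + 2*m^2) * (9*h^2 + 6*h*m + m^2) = 315*h^4*m + 630*h^4 + 318*h^3*m^2 + 636*h^3*m + 116*h^2*m^3 + 232*h^2*m^2 + 18*h*m^4 + 36*h*m^3 + m^5 + 2*m^4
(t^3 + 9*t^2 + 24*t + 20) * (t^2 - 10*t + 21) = t^5 - t^4 - 45*t^3 - 31*t^2 + 304*t + 420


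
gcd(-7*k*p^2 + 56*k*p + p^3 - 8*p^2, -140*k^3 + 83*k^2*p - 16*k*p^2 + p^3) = -7*k + p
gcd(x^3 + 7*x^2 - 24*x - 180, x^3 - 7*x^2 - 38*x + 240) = x^2 + x - 30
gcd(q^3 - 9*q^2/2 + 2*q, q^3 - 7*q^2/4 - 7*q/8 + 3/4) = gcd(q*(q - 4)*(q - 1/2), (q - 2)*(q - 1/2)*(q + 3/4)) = q - 1/2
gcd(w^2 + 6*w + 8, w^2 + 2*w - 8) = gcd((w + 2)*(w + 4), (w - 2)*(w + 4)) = w + 4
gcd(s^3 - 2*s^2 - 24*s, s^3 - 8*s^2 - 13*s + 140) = s + 4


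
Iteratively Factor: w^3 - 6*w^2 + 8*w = (w)*(w^2 - 6*w + 8) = w*(w - 4)*(w - 2)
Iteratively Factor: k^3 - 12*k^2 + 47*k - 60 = (k - 4)*(k^2 - 8*k + 15) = (k - 5)*(k - 4)*(k - 3)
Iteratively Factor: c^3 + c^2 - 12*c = (c - 3)*(c^2 + 4*c) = (c - 3)*(c + 4)*(c)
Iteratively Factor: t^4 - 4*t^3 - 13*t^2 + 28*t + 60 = (t - 5)*(t^3 + t^2 - 8*t - 12) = (t - 5)*(t + 2)*(t^2 - t - 6) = (t - 5)*(t + 2)^2*(t - 3)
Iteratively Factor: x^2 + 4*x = (x + 4)*(x)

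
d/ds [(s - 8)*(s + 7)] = 2*s - 1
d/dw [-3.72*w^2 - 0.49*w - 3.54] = -7.44*w - 0.49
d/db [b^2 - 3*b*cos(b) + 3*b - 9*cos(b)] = 3*b*sin(b) + 2*b + 9*sin(b) - 3*cos(b) + 3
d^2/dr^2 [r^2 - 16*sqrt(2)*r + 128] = 2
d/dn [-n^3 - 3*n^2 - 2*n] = -3*n^2 - 6*n - 2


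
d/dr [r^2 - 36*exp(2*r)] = 2*r - 72*exp(2*r)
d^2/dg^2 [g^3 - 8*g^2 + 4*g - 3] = 6*g - 16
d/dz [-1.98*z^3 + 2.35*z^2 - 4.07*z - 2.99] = -5.94*z^2 + 4.7*z - 4.07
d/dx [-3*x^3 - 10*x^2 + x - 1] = -9*x^2 - 20*x + 1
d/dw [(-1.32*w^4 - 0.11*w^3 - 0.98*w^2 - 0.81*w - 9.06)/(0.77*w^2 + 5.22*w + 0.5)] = (-2.0328*w^5 - 20.7559*w^4 - 3.7884*w^3 - 4.6569*w^2 + 12.9724*w + 46.8882)/(0.5929*w^4 + 8.0388*w^3 + 28.0184*w^2 + 5.22*w + 0.25)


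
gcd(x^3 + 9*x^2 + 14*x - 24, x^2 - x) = x - 1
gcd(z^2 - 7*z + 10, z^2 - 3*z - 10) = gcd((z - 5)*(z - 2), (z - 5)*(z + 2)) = z - 5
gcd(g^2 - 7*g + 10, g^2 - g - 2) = g - 2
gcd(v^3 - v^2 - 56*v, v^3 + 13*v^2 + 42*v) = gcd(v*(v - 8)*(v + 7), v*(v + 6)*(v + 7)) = v^2 + 7*v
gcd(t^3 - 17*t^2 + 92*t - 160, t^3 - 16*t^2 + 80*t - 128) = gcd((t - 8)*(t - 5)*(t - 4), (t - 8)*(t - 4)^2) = t^2 - 12*t + 32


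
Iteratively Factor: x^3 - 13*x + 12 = (x - 3)*(x^2 + 3*x - 4) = (x - 3)*(x - 1)*(x + 4)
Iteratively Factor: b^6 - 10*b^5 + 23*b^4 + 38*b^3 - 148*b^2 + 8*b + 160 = (b + 1)*(b^5 - 11*b^4 + 34*b^3 + 4*b^2 - 152*b + 160) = (b - 5)*(b + 1)*(b^4 - 6*b^3 + 4*b^2 + 24*b - 32) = (b - 5)*(b - 2)*(b + 1)*(b^3 - 4*b^2 - 4*b + 16) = (b - 5)*(b - 2)^2*(b + 1)*(b^2 - 2*b - 8) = (b - 5)*(b - 2)^2*(b + 1)*(b + 2)*(b - 4)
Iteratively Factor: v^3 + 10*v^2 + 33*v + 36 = (v + 3)*(v^2 + 7*v + 12) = (v + 3)*(v + 4)*(v + 3)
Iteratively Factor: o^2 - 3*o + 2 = (o - 2)*(o - 1)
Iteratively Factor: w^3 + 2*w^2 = (w + 2)*(w^2) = w*(w + 2)*(w)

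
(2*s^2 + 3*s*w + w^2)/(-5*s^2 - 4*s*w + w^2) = (-2*s - w)/(5*s - w)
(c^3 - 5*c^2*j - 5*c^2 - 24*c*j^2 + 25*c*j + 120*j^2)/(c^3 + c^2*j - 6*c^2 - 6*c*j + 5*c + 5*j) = (c^2 - 5*c*j - 24*j^2)/(c^2 + c*j - c - j)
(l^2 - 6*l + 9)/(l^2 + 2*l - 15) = (l - 3)/(l + 5)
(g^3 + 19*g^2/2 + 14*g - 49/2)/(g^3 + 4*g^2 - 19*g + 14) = (g + 7/2)/(g - 2)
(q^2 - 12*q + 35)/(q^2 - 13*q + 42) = (q - 5)/(q - 6)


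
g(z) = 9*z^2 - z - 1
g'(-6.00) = -109.00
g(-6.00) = 329.00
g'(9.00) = 161.00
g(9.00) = 719.00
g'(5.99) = 106.82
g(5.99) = 315.93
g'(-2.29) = -42.22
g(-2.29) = 48.49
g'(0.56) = 9.08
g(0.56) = 1.26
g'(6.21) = 110.78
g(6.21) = 339.87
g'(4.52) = 80.36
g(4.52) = 178.35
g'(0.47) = 7.46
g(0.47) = 0.52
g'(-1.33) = -24.94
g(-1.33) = 16.25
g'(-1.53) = -28.54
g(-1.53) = 21.60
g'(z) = 18*z - 1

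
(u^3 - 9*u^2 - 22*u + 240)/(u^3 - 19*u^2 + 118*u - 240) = (u + 5)/(u - 5)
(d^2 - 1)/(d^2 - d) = (d + 1)/d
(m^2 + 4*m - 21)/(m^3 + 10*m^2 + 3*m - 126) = 1/(m + 6)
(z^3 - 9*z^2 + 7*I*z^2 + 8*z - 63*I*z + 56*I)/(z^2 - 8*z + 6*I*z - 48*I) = (z^2 + z*(-1 + 7*I) - 7*I)/(z + 6*I)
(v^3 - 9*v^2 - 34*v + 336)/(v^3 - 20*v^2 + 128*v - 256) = (v^2 - v - 42)/(v^2 - 12*v + 32)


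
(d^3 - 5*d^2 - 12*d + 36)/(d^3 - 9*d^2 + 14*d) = (d^2 - 3*d - 18)/(d*(d - 7))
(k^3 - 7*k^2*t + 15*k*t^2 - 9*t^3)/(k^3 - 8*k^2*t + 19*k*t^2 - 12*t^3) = (-k + 3*t)/(-k + 4*t)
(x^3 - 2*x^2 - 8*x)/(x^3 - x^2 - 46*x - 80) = x*(x - 4)/(x^2 - 3*x - 40)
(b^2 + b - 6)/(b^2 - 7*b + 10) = (b + 3)/(b - 5)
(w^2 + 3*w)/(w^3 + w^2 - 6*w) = 1/(w - 2)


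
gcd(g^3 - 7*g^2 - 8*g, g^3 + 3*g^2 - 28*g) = g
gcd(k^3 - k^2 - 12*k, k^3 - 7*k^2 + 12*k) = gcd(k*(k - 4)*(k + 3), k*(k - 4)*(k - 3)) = k^2 - 4*k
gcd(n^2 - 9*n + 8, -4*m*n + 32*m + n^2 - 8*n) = n - 8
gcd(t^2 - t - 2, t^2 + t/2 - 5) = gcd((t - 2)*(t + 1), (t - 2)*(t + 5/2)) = t - 2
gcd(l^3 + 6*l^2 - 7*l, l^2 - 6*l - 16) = 1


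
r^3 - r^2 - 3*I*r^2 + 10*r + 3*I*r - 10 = (r - 1)*(r - 5*I)*(r + 2*I)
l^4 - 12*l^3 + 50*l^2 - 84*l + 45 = (l - 5)*(l - 3)^2*(l - 1)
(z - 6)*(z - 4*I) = z^2 - 6*z - 4*I*z + 24*I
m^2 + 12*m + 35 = (m + 5)*(m + 7)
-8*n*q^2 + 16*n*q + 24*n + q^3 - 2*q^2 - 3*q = (-8*n + q)*(q - 3)*(q + 1)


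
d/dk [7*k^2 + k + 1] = 14*k + 1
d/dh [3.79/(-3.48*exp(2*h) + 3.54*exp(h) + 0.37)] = (26.3784*exp(h) - 13.4166)*exp(h)/(-3.48*exp(2*h) + 3.54*exp(h) + 0.37)^2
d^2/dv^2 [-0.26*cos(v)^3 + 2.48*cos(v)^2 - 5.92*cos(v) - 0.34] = 6.115*cos(v) - 4.96*cos(2*v) + 0.585*cos(3*v)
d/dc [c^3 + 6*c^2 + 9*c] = 3*c^2 + 12*c + 9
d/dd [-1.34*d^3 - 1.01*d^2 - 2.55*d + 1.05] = -4.02*d^2 - 2.02*d - 2.55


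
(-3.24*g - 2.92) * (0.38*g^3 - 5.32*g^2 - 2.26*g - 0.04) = -1.2312*g^4 + 16.1272*g^3 + 22.8568*g^2 + 6.7288*g + 0.1168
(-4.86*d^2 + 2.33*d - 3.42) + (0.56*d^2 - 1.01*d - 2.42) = -4.3*d^2 + 1.32*d - 5.84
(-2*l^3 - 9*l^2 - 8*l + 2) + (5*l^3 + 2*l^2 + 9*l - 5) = 3*l^3 - 7*l^2 + l - 3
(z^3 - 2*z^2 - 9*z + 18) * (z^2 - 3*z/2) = z^5 - 7*z^4/2 - 6*z^3 + 63*z^2/2 - 27*z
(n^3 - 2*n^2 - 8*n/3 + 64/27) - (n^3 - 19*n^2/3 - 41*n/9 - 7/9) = 13*n^2/3 + 17*n/9 + 85/27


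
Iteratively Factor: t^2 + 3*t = (t + 3)*(t)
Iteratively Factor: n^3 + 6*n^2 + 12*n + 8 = (n + 2)*(n^2 + 4*n + 4) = (n + 2)^2*(n + 2)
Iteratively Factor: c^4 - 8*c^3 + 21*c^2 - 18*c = (c - 3)*(c^3 - 5*c^2 + 6*c) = (c - 3)^2*(c^2 - 2*c) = c*(c - 3)^2*(c - 2)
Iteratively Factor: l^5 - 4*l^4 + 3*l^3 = (l)*(l^4 - 4*l^3 + 3*l^2) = l*(l - 3)*(l^3 - l^2) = l^2*(l - 3)*(l^2 - l) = l^2*(l - 3)*(l - 1)*(l)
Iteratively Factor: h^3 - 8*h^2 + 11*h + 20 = (h - 4)*(h^2 - 4*h - 5) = (h - 4)*(h + 1)*(h - 5)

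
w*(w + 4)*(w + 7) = w^3 + 11*w^2 + 28*w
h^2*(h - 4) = h^3 - 4*h^2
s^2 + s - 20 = (s - 4)*(s + 5)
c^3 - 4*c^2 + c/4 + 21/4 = (c - 7/2)*(c - 3/2)*(c + 1)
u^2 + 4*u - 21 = (u - 3)*(u + 7)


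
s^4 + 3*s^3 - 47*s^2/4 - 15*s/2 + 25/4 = (s - 5/2)*(s - 1/2)*(s + 1)*(s + 5)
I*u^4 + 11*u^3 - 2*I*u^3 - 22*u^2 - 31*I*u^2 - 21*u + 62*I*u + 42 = (u - 2)*(u - 7*I)*(u - 3*I)*(I*u + 1)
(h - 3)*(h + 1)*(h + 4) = h^3 + 2*h^2 - 11*h - 12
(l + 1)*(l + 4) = l^2 + 5*l + 4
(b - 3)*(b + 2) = b^2 - b - 6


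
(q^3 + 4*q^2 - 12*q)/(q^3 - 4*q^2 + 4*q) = (q + 6)/(q - 2)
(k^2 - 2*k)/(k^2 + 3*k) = (k - 2)/(k + 3)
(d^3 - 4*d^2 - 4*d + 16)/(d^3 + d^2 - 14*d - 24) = (d - 2)/(d + 3)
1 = 1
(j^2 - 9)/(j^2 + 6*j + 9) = (j - 3)/(j + 3)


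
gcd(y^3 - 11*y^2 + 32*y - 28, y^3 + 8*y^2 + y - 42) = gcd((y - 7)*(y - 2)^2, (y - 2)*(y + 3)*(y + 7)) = y - 2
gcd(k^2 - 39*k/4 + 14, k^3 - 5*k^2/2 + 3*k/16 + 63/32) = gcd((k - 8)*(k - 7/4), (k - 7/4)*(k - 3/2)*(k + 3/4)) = k - 7/4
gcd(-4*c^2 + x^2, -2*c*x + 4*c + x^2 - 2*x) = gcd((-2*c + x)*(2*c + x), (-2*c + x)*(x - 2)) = -2*c + x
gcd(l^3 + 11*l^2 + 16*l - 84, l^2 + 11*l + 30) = l + 6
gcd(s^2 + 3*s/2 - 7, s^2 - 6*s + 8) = s - 2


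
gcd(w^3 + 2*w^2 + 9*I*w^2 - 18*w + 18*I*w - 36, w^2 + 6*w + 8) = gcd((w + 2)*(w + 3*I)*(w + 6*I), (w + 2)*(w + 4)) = w + 2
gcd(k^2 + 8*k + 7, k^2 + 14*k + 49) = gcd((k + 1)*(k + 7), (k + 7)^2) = k + 7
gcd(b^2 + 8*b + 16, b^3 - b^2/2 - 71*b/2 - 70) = b + 4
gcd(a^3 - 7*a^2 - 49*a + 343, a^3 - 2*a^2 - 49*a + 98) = a^2 - 49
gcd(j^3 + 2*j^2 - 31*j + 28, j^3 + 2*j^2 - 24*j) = j - 4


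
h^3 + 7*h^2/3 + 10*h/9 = h*(h + 2/3)*(h + 5/3)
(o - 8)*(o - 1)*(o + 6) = o^3 - 3*o^2 - 46*o + 48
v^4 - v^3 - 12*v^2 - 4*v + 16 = (v - 4)*(v - 1)*(v + 2)^2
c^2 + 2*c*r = c*(c + 2*r)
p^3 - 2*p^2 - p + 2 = (p - 2)*(p - 1)*(p + 1)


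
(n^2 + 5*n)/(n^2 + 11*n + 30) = n/(n + 6)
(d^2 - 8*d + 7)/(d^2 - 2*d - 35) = (d - 1)/(d + 5)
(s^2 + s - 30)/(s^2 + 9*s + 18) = (s - 5)/(s + 3)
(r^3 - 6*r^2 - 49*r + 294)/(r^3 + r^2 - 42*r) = (r - 7)/r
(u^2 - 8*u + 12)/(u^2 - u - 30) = (u - 2)/(u + 5)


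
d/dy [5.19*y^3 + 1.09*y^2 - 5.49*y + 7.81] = 15.57*y^2 + 2.18*y - 5.49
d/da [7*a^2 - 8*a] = 14*a - 8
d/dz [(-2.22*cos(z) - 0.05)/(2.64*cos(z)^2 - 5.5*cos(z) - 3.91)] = (5.8608*sin(z)^2 - 0.263999999999999*cos(z) - 14.266)*sin(z)/(-2.64*cos(z)^2 + 5.5*cos(z) + 3.91)^2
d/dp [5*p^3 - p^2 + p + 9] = 15*p^2 - 2*p + 1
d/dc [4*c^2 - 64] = 8*c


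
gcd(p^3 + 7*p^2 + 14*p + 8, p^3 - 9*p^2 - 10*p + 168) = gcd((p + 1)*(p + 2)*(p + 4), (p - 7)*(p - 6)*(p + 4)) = p + 4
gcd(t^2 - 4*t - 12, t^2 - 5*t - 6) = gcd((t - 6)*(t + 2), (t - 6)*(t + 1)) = t - 6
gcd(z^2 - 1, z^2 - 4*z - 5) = z + 1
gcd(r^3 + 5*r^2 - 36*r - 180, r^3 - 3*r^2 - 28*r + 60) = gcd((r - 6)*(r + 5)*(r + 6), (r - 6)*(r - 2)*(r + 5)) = r^2 - r - 30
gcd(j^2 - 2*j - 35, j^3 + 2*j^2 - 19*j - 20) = j + 5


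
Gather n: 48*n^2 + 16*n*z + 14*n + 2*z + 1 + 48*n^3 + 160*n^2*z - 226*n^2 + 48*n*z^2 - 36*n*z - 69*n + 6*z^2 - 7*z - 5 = 48*n^3 + n^2*(160*z - 178) + n*(48*z^2 - 20*z - 55) + 6*z^2 - 5*z - 4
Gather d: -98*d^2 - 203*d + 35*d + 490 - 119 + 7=-98*d^2 - 168*d + 378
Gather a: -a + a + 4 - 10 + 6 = 0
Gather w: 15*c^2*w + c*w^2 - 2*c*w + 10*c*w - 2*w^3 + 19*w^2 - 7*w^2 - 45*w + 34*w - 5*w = -2*w^3 + w^2*(c + 12) + w*(15*c^2 + 8*c - 16)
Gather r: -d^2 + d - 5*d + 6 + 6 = -d^2 - 4*d + 12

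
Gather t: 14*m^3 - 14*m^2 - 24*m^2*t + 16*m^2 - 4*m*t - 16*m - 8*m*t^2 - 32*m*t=14*m^3 + 2*m^2 - 8*m*t^2 - 16*m + t*(-24*m^2 - 36*m)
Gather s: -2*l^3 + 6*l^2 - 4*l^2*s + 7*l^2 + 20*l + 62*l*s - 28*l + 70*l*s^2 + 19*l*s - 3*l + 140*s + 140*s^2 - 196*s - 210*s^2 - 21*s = -2*l^3 + 13*l^2 - 11*l + s^2*(70*l - 70) + s*(-4*l^2 + 81*l - 77)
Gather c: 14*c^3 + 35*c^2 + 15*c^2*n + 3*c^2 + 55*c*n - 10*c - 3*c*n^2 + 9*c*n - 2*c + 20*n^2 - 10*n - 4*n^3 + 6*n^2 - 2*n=14*c^3 + c^2*(15*n + 38) + c*(-3*n^2 + 64*n - 12) - 4*n^3 + 26*n^2 - 12*n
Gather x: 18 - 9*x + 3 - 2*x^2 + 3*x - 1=-2*x^2 - 6*x + 20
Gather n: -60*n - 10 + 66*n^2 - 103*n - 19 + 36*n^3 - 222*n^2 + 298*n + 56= 36*n^3 - 156*n^2 + 135*n + 27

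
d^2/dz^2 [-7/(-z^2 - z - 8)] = 14*(-z^2 - z + (2*z + 1)^2 - 8)/(z^2 + z + 8)^3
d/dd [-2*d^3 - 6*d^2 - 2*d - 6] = -6*d^2 - 12*d - 2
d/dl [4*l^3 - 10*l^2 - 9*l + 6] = 12*l^2 - 20*l - 9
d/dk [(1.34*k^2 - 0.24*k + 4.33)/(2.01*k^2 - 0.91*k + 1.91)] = (-0.737*k^2 - 12.2878*k + 3.4819)/(4.0401*k^4 - 3.6582*k^3 + 8.5063*k^2 - 3.4762*k + 3.6481)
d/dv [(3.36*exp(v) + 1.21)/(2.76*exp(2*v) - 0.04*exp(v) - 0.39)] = (-(3.36*exp(v) + 1.21)*(5.52*exp(v) - 0.04) + 9.2736*exp(2*v) - 0.1344*exp(v) - 1.3104)*exp(v)/(-2.76*exp(2*v) + 0.04*exp(v) + 0.39)^2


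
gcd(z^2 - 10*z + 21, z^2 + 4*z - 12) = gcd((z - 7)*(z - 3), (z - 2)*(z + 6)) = 1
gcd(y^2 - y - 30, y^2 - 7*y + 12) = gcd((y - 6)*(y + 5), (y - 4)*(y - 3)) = 1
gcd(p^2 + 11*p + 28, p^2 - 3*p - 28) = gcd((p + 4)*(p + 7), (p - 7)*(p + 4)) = p + 4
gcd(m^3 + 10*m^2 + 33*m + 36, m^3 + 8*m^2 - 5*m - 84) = m + 4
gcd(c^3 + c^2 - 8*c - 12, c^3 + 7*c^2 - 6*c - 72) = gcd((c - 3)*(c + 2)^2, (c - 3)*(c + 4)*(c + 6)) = c - 3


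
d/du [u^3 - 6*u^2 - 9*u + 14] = 3*u^2 - 12*u - 9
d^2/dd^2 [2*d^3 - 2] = 12*d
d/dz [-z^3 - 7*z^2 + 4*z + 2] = -3*z^2 - 14*z + 4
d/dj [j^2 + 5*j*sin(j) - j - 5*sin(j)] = 5*j*cos(j) + 2*j - 5*sqrt(2)*cos(j + pi/4) - 1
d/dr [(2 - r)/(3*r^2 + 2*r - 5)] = (3*r^2 - 12*r + 1)/(9*r^4 + 12*r^3 - 26*r^2 - 20*r + 25)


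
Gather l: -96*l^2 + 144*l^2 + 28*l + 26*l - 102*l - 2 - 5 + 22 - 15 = 48*l^2 - 48*l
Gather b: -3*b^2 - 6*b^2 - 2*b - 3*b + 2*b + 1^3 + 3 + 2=-9*b^2 - 3*b + 6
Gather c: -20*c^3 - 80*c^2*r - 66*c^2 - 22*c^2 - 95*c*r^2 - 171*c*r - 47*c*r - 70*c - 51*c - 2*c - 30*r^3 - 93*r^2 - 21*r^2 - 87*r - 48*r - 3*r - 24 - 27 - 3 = -20*c^3 + c^2*(-80*r - 88) + c*(-95*r^2 - 218*r - 123) - 30*r^3 - 114*r^2 - 138*r - 54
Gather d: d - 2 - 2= d - 4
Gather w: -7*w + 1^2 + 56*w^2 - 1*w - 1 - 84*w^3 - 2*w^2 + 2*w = -84*w^3 + 54*w^2 - 6*w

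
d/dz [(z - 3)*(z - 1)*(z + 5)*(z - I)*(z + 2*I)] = 5*z^4 + 4*z^3*(1 + I) + 3*z^2*(-15 + I) + 34*z*(1 - I) - 34 + 15*I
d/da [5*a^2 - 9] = 10*a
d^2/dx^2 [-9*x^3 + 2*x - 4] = -54*x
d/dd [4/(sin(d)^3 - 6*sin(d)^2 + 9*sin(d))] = 12*(1 - sin(d))*cos(d)/((sin(d) - 3)^3*sin(d)^2)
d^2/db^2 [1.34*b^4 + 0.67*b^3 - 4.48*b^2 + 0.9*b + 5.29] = 16.08*b^2 + 4.02*b - 8.96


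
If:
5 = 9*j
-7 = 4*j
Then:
No Solution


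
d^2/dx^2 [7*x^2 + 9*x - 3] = 14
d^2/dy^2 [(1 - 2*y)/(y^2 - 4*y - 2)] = 2*(4*(y - 2)^2*(2*y - 1) + 3*(2*y - 3)*(-y^2 + 4*y + 2))/(-y^2 + 4*y + 2)^3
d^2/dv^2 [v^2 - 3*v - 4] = 2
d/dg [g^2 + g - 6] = 2*g + 1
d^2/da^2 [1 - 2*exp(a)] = -2*exp(a)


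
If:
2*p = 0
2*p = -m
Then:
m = 0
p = 0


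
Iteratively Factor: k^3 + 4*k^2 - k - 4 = (k - 1)*(k^2 + 5*k + 4) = (k - 1)*(k + 4)*(k + 1)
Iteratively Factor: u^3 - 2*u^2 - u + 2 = (u + 1)*(u^2 - 3*u + 2) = (u - 1)*(u + 1)*(u - 2)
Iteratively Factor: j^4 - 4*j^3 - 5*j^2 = (j)*(j^3 - 4*j^2 - 5*j) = j*(j - 5)*(j^2 + j) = j*(j - 5)*(j + 1)*(j)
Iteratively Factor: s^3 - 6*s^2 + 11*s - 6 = (s - 3)*(s^2 - 3*s + 2) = (s - 3)*(s - 2)*(s - 1)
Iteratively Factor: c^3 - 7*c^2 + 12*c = (c - 3)*(c^2 - 4*c) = c*(c - 3)*(c - 4)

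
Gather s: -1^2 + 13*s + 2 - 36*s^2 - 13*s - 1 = -36*s^2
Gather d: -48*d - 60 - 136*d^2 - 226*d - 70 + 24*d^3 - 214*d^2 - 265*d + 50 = 24*d^3 - 350*d^2 - 539*d - 80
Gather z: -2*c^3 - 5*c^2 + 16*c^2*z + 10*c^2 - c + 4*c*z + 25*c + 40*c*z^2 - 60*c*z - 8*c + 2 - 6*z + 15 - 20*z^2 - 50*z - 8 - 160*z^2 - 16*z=-2*c^3 + 5*c^2 + 16*c + z^2*(40*c - 180) + z*(16*c^2 - 56*c - 72) + 9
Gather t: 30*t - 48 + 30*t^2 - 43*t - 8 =30*t^2 - 13*t - 56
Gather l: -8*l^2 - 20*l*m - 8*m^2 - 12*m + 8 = -8*l^2 - 20*l*m - 8*m^2 - 12*m + 8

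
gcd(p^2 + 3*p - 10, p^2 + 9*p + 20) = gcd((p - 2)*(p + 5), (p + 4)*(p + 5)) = p + 5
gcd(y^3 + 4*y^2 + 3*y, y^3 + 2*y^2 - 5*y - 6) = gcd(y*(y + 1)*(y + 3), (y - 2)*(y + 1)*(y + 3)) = y^2 + 4*y + 3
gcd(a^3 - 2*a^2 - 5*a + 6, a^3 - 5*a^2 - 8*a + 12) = a^2 + a - 2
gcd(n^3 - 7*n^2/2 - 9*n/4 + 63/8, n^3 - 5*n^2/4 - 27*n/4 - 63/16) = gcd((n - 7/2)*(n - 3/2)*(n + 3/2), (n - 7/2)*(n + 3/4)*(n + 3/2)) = n^2 - 2*n - 21/4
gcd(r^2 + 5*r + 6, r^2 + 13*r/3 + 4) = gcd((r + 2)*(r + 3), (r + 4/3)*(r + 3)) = r + 3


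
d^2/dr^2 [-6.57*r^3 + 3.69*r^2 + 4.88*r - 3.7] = 7.38 - 39.42*r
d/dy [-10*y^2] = -20*y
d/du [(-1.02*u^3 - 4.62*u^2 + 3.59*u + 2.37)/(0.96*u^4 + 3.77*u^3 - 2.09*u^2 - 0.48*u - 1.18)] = (0.9792*u^6 + 8.8704*u^5 + 9.21*u^4 - 35.1902*u^3 - 13.4732*u^2 + 20.8098*u - 3.0986)/(0.9216*u^8 + 7.2384*u^7 + 10.2001*u^6 - 16.6802*u^5 - 1.5167*u^4 - 6.8908*u^3 + 5.1628*u^2 + 1.1328*u + 1.3924)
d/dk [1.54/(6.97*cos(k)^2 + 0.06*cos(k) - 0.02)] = (21.4676*cos(k) + 0.0924)*sin(k)/(6.97*cos(k)^2 + 0.06*cos(k) - 0.02)^2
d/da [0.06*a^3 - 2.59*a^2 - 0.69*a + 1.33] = 0.18*a^2 - 5.18*a - 0.69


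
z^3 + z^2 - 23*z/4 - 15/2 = (z - 5/2)*(z + 3/2)*(z + 2)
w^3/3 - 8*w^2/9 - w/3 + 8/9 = (w/3 + 1/3)*(w - 8/3)*(w - 1)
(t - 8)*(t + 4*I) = t^2 - 8*t + 4*I*t - 32*I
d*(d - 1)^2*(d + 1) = d^4 - d^3 - d^2 + d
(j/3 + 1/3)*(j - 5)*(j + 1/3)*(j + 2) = j^4/3 - 5*j^3/9 - 41*j^2/9 - 43*j/9 - 10/9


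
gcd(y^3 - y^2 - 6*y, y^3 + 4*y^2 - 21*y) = y^2 - 3*y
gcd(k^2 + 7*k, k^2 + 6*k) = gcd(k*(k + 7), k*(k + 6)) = k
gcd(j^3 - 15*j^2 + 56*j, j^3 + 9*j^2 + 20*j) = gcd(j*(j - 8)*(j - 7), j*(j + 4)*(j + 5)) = j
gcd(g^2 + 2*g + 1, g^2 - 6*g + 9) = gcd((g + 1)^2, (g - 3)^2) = 1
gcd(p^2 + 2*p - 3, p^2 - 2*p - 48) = 1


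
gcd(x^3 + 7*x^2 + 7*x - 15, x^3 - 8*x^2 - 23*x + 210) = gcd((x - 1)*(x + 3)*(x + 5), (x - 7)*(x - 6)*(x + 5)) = x + 5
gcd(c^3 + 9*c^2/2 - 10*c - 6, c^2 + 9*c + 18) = c + 6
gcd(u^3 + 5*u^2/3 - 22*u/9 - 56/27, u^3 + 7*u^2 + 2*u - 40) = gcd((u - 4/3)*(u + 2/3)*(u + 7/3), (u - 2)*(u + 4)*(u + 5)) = 1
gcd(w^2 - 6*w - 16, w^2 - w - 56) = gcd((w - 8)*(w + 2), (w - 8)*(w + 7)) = w - 8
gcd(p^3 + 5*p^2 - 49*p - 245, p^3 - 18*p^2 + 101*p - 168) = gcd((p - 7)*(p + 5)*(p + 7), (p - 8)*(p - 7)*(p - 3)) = p - 7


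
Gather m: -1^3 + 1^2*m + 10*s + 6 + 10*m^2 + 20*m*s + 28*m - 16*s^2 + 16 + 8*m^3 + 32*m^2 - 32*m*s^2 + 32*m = 8*m^3 + 42*m^2 + m*(-32*s^2 + 20*s + 61) - 16*s^2 + 10*s + 21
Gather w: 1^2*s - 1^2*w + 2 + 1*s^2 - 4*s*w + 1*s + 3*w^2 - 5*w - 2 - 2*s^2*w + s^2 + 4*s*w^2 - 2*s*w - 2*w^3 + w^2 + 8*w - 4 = 2*s^2 + 2*s - 2*w^3 + w^2*(4*s + 4) + w*(-2*s^2 - 6*s + 2) - 4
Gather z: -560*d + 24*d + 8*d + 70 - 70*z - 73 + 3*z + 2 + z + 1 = -528*d - 66*z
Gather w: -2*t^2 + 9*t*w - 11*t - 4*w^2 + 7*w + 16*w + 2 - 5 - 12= -2*t^2 - 11*t - 4*w^2 + w*(9*t + 23) - 15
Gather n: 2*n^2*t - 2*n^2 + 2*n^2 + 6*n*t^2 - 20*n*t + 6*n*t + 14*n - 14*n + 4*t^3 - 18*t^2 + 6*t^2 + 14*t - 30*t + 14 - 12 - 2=2*n^2*t + n*(6*t^2 - 14*t) + 4*t^3 - 12*t^2 - 16*t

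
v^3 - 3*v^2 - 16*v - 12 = (v - 6)*(v + 1)*(v + 2)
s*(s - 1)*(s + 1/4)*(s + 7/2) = s^4 + 11*s^3/4 - 23*s^2/8 - 7*s/8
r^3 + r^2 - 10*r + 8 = (r - 2)*(r - 1)*(r + 4)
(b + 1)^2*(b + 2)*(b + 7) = b^4 + 11*b^3 + 33*b^2 + 37*b + 14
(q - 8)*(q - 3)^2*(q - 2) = q^4 - 16*q^3 + 85*q^2 - 186*q + 144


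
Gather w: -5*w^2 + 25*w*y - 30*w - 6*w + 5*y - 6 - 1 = -5*w^2 + w*(25*y - 36) + 5*y - 7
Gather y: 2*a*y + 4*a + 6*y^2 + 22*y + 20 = 4*a + 6*y^2 + y*(2*a + 22) + 20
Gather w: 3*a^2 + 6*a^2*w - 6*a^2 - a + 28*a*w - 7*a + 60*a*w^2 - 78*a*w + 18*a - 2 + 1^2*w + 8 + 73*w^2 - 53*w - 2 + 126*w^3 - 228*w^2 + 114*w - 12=-3*a^2 + 10*a + 126*w^3 + w^2*(60*a - 155) + w*(6*a^2 - 50*a + 62) - 8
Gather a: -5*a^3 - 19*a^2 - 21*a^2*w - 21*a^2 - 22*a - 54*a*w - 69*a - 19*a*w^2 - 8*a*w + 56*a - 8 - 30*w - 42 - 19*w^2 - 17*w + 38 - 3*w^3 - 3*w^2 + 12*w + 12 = -5*a^3 + a^2*(-21*w - 40) + a*(-19*w^2 - 62*w - 35) - 3*w^3 - 22*w^2 - 35*w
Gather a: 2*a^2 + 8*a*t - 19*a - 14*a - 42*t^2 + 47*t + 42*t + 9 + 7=2*a^2 + a*(8*t - 33) - 42*t^2 + 89*t + 16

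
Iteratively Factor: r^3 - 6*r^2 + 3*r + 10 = (r - 5)*(r^2 - r - 2) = (r - 5)*(r - 2)*(r + 1)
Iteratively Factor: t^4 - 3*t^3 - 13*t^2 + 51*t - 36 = (t - 1)*(t^3 - 2*t^2 - 15*t + 36) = (t - 3)*(t - 1)*(t^2 + t - 12) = (t - 3)*(t - 1)*(t + 4)*(t - 3)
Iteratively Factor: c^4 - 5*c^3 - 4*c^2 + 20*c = (c - 5)*(c^3 - 4*c) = c*(c - 5)*(c^2 - 4) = c*(c - 5)*(c + 2)*(c - 2)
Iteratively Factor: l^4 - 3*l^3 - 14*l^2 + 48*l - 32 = (l + 4)*(l^3 - 7*l^2 + 14*l - 8) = (l - 2)*(l + 4)*(l^2 - 5*l + 4) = (l - 4)*(l - 2)*(l + 4)*(l - 1)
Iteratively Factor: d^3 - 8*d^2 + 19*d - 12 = (d - 3)*(d^2 - 5*d + 4) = (d - 4)*(d - 3)*(d - 1)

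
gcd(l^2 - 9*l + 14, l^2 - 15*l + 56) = l - 7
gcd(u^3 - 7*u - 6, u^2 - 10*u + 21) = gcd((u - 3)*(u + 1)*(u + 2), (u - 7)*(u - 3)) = u - 3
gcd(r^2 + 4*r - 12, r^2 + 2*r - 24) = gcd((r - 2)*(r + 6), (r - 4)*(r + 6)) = r + 6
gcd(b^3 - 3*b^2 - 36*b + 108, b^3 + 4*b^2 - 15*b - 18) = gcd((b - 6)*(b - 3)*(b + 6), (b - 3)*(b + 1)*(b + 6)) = b^2 + 3*b - 18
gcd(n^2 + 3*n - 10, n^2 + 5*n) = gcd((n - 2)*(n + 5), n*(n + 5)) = n + 5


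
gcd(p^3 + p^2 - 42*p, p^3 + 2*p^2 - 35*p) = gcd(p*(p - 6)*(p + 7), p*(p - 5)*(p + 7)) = p^2 + 7*p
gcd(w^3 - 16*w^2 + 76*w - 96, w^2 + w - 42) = w - 6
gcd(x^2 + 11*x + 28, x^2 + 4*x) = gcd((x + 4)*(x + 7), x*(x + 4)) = x + 4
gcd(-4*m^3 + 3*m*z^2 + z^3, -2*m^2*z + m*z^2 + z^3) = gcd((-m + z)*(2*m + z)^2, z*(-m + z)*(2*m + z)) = -2*m^2 + m*z + z^2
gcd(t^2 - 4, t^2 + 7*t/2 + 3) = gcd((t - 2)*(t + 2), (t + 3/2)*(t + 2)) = t + 2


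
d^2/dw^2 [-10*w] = 0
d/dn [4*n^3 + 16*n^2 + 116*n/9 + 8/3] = 12*n^2 + 32*n + 116/9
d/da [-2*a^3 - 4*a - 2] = -6*a^2 - 4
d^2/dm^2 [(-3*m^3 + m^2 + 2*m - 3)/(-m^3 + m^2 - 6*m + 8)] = 2*(2*m^6 - 60*m^5 + 186*m^4 + 8*m^3 - 441*m^2 + 642*m - 76)/(m^9 - 3*m^8 + 21*m^7 - 61*m^6 + 174*m^5 - 420*m^4 + 696*m^3 - 1056*m^2 + 1152*m - 512)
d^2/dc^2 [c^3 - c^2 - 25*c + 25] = 6*c - 2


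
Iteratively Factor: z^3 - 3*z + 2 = (z + 2)*(z^2 - 2*z + 1) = (z - 1)*(z + 2)*(z - 1)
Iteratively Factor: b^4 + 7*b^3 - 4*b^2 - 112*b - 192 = (b + 4)*(b^3 + 3*b^2 - 16*b - 48) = (b + 3)*(b + 4)*(b^2 - 16) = (b + 3)*(b + 4)^2*(b - 4)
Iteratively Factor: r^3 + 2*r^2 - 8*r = (r + 4)*(r^2 - 2*r) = (r - 2)*(r + 4)*(r)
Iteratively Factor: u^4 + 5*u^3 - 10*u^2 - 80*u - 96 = (u + 3)*(u^3 + 2*u^2 - 16*u - 32) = (u + 2)*(u + 3)*(u^2 - 16) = (u - 4)*(u + 2)*(u + 3)*(u + 4)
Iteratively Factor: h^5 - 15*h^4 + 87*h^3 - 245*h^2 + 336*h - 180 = (h - 3)*(h^4 - 12*h^3 + 51*h^2 - 92*h + 60) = (h - 3)*(h - 2)*(h^3 - 10*h^2 + 31*h - 30) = (h - 3)*(h - 2)^2*(h^2 - 8*h + 15) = (h - 5)*(h - 3)*(h - 2)^2*(h - 3)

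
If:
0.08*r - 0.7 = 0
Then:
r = 8.75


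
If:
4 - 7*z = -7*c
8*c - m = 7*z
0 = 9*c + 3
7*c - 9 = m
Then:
No Solution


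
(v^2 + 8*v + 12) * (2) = 2*v^2 + 16*v + 24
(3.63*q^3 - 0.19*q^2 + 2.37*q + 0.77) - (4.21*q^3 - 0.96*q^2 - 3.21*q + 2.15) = -0.58*q^3 + 0.77*q^2 + 5.58*q - 1.38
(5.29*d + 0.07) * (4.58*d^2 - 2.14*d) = 24.2282*d^3 - 11.0*d^2 - 0.1498*d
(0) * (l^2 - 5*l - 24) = 0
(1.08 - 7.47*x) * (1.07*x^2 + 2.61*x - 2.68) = -7.9929*x^3 - 18.3411*x^2 + 22.8384*x - 2.8944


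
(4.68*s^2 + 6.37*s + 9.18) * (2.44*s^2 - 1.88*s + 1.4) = 11.4192*s^4 + 6.7444*s^3 + 16.9756*s^2 - 8.3404*s + 12.852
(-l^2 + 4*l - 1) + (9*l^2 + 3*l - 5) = 8*l^2 + 7*l - 6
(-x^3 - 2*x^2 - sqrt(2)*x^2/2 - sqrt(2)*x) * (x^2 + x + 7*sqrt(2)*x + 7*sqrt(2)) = -x^5 - 15*sqrt(2)*x^4/2 - 3*x^4 - 45*sqrt(2)*x^3/2 - 9*x^3 - 15*sqrt(2)*x^2 - 21*x^2 - 14*x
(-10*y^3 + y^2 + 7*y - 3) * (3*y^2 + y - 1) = -30*y^5 - 7*y^4 + 32*y^3 - 3*y^2 - 10*y + 3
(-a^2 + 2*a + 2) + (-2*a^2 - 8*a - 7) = -3*a^2 - 6*a - 5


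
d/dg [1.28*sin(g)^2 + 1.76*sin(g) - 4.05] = (2.56*sin(g) + 1.76)*cos(g)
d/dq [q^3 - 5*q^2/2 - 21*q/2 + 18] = 3*q^2 - 5*q - 21/2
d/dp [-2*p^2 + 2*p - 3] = 2 - 4*p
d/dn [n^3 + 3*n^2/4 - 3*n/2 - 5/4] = 3*n^2 + 3*n/2 - 3/2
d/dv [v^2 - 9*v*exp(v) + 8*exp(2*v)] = -9*v*exp(v) + 2*v + 16*exp(2*v) - 9*exp(v)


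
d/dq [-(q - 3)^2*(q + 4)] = (-3*q - 5)*(q - 3)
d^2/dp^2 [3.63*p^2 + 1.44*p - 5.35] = 7.26000000000000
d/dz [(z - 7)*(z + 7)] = 2*z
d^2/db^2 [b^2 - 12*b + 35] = 2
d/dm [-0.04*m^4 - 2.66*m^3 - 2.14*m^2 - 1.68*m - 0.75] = -0.16*m^3 - 7.98*m^2 - 4.28*m - 1.68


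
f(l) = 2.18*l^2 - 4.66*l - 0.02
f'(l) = 4.36*l - 4.66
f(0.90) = -2.45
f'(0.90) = -0.74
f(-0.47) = 2.65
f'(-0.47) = -6.71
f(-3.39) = 40.83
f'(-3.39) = -19.44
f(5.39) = 38.20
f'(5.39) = 18.84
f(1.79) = -1.38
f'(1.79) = 3.14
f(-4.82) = 73.09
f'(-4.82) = -25.68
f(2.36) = 1.12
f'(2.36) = 5.63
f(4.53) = 23.61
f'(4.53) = 15.09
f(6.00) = 50.50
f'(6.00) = 21.50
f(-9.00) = 218.50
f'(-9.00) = -43.90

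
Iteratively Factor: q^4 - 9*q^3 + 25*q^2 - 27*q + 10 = (q - 5)*(q^3 - 4*q^2 + 5*q - 2) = (q - 5)*(q - 1)*(q^2 - 3*q + 2) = (q - 5)*(q - 1)^2*(q - 2)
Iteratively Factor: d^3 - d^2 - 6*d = (d - 3)*(d^2 + 2*d) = (d - 3)*(d + 2)*(d)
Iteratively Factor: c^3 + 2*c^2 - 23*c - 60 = (c - 5)*(c^2 + 7*c + 12) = (c - 5)*(c + 3)*(c + 4)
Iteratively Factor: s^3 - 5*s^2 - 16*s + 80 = (s - 5)*(s^2 - 16) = (s - 5)*(s + 4)*(s - 4)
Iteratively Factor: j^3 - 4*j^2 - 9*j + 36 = (j + 3)*(j^2 - 7*j + 12) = (j - 3)*(j + 3)*(j - 4)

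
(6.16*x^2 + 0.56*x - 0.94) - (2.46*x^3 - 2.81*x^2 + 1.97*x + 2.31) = -2.46*x^3 + 8.97*x^2 - 1.41*x - 3.25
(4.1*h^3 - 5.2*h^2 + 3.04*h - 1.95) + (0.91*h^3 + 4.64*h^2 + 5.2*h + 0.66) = 5.01*h^3 - 0.56*h^2 + 8.24*h - 1.29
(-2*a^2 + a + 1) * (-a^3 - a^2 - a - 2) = 2*a^5 + a^4 + 2*a^2 - 3*a - 2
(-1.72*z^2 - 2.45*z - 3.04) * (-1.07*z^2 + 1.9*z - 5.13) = 1.8404*z^4 - 0.6465*z^3 + 7.4214*z^2 + 6.7925*z + 15.5952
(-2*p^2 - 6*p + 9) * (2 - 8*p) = 16*p^3 + 44*p^2 - 84*p + 18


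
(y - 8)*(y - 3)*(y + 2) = y^3 - 9*y^2 + 2*y + 48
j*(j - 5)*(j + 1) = j^3 - 4*j^2 - 5*j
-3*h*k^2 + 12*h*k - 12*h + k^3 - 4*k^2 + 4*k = (-3*h + k)*(k - 2)^2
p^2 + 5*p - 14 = (p - 2)*(p + 7)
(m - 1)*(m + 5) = m^2 + 4*m - 5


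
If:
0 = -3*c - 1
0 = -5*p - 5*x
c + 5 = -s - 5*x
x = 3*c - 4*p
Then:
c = -1/3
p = -1/3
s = -19/3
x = 1/3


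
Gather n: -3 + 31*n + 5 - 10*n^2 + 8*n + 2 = -10*n^2 + 39*n + 4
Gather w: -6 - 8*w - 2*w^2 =-2*w^2 - 8*w - 6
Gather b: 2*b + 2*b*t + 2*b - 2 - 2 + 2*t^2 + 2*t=b*(2*t + 4) + 2*t^2 + 2*t - 4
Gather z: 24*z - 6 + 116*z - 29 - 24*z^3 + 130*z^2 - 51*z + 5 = -24*z^3 + 130*z^2 + 89*z - 30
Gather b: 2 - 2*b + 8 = 10 - 2*b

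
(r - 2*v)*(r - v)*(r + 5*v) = r^3 + 2*r^2*v - 13*r*v^2 + 10*v^3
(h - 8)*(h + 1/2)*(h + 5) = h^3 - 5*h^2/2 - 83*h/2 - 20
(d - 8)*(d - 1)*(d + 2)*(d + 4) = d^4 - 3*d^3 - 38*d^2 - 24*d + 64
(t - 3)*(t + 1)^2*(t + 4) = t^4 + 3*t^3 - 9*t^2 - 23*t - 12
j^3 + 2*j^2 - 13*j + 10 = (j - 2)*(j - 1)*(j + 5)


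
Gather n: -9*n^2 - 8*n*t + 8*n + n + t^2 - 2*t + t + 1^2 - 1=-9*n^2 + n*(9 - 8*t) + t^2 - t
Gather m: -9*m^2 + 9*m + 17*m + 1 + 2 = -9*m^2 + 26*m + 3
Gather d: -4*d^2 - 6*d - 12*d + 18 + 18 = -4*d^2 - 18*d + 36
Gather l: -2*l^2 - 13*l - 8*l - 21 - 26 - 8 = -2*l^2 - 21*l - 55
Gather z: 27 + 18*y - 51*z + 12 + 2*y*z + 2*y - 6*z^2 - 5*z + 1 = 20*y - 6*z^2 + z*(2*y - 56) + 40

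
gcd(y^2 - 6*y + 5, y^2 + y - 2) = y - 1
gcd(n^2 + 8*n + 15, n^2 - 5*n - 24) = n + 3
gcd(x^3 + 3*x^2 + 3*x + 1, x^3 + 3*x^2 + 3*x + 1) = x^3 + 3*x^2 + 3*x + 1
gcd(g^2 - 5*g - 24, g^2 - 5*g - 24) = g^2 - 5*g - 24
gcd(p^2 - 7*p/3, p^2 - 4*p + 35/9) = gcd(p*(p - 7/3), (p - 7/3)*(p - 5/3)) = p - 7/3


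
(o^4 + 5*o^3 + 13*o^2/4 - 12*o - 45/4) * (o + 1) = o^5 + 6*o^4 + 33*o^3/4 - 35*o^2/4 - 93*o/4 - 45/4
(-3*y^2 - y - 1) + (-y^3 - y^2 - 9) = -y^3 - 4*y^2 - y - 10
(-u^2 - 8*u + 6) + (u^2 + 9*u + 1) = u + 7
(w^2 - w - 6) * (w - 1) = w^3 - 2*w^2 - 5*w + 6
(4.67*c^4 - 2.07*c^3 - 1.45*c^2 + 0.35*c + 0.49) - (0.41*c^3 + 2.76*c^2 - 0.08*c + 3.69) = 4.67*c^4 - 2.48*c^3 - 4.21*c^2 + 0.43*c - 3.2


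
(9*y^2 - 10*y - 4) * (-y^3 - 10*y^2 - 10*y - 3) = -9*y^5 - 80*y^4 + 14*y^3 + 113*y^2 + 70*y + 12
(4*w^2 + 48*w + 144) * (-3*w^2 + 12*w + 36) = -12*w^4 - 96*w^3 + 288*w^2 + 3456*w + 5184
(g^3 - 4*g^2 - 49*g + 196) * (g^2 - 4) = g^5 - 4*g^4 - 53*g^3 + 212*g^2 + 196*g - 784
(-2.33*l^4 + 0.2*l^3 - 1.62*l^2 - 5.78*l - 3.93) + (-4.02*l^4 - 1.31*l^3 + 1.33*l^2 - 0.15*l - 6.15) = -6.35*l^4 - 1.11*l^3 - 0.29*l^2 - 5.93*l - 10.08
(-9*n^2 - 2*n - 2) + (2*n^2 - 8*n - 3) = -7*n^2 - 10*n - 5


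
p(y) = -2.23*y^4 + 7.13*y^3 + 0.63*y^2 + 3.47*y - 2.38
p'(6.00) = -1145.65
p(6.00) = -1308.88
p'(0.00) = 3.47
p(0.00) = -2.38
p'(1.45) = 23.08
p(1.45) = 15.86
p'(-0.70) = 16.13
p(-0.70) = -7.48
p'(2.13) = 17.00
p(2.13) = 30.87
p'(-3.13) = 482.61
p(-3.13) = -439.74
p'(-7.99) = 5908.88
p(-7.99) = -12715.27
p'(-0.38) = 6.57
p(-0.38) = -4.05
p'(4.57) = -395.40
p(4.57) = -265.53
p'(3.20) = -65.75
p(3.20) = 14.98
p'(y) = -8.92*y^3 + 21.39*y^2 + 1.26*y + 3.47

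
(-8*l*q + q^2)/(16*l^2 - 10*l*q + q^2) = q/(-2*l + q)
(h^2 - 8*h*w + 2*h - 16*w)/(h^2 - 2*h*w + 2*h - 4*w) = (-h + 8*w)/(-h + 2*w)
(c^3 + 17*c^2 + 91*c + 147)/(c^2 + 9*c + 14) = (c^2 + 10*c + 21)/(c + 2)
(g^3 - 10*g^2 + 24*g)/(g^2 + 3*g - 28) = g*(g - 6)/(g + 7)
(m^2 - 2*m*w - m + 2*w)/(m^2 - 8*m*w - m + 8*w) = (-m + 2*w)/(-m + 8*w)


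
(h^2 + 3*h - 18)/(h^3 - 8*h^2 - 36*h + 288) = (h - 3)/(h^2 - 14*h + 48)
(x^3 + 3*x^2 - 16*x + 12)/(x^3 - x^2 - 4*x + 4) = (x + 6)/(x + 2)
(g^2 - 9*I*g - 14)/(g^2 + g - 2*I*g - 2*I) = (g - 7*I)/(g + 1)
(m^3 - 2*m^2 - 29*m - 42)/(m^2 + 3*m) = m - 5 - 14/m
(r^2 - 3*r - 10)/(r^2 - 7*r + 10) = (r + 2)/(r - 2)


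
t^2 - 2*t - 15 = (t - 5)*(t + 3)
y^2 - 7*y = y*(y - 7)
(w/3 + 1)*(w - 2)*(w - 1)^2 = w^4/3 - w^3/3 - 7*w^2/3 + 13*w/3 - 2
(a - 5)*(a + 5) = a^2 - 25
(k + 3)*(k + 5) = k^2 + 8*k + 15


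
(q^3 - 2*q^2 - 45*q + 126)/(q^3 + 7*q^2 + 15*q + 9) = (q^3 - 2*q^2 - 45*q + 126)/(q^3 + 7*q^2 + 15*q + 9)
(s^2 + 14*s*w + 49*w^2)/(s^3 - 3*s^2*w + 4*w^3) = (s^2 + 14*s*w + 49*w^2)/(s^3 - 3*s^2*w + 4*w^3)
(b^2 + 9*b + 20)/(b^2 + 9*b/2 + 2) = 2*(b + 5)/(2*b + 1)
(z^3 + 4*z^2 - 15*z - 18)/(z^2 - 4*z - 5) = (z^2 + 3*z - 18)/(z - 5)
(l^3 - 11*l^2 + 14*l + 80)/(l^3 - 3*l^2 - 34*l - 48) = (l - 5)/(l + 3)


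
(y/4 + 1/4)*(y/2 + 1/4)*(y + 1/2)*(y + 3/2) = y^4/8 + 7*y^3/16 + 17*y^2/32 + 17*y/64 + 3/64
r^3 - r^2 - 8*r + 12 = (r - 2)^2*(r + 3)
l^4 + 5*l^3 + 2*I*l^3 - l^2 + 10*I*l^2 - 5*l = l*(l + 5)*(l + I)^2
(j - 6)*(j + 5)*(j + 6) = j^3 + 5*j^2 - 36*j - 180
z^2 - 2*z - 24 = (z - 6)*(z + 4)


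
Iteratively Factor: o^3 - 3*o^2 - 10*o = (o - 5)*(o^2 + 2*o) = o*(o - 5)*(o + 2)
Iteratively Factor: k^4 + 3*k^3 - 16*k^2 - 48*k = (k)*(k^3 + 3*k^2 - 16*k - 48) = k*(k + 4)*(k^2 - k - 12) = k*(k - 4)*(k + 4)*(k + 3)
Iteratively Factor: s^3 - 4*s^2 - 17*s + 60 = (s + 4)*(s^2 - 8*s + 15) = (s - 3)*(s + 4)*(s - 5)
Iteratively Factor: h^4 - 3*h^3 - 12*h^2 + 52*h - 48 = (h + 4)*(h^3 - 7*h^2 + 16*h - 12) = (h - 3)*(h + 4)*(h^2 - 4*h + 4) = (h - 3)*(h - 2)*(h + 4)*(h - 2)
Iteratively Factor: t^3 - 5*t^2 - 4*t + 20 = (t - 2)*(t^2 - 3*t - 10) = (t - 2)*(t + 2)*(t - 5)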